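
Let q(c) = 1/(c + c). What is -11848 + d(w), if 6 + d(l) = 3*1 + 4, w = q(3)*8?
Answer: -11847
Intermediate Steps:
q(c) = 1/(2*c)
w = 4/3 (w = ((1/2)/3)*8 = ((1/2)*(1/3))*8 = (1/6)*8 = 4/3 ≈ 1.3333)
d(l) = 1 (d(l) = -6 + (3*1 + 4) = -6 + (3 + 4) = -6 + 7 = 1)
-11848 + d(w) = -11848 + 1 = -11847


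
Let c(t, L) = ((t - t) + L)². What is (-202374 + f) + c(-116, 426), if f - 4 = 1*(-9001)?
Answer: -29895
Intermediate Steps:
c(t, L) = L² (c(t, L) = (0 + L)² = L²)
f = -8997 (f = 4 + 1*(-9001) = 4 - 9001 = -8997)
(-202374 + f) + c(-116, 426) = (-202374 - 8997) + 426² = -211371 + 181476 = -29895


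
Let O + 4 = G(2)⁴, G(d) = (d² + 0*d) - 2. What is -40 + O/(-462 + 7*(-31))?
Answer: -27172/679 ≈ -40.018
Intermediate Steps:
G(d) = -2 + d² (G(d) = (d² + 0) - 2 = d² - 2 = -2 + d²)
O = 12 (O = -4 + (-2 + 2²)⁴ = -4 + (-2 + 4)⁴ = -4 + 2⁴ = -4 + 16 = 12)
-40 + O/(-462 + 7*(-31)) = -40 + 12/(-462 + 7*(-31)) = -40 + 12/(-462 - 217) = -40 + 12/(-679) = -40 - 1/679*12 = -40 - 12/679 = -27172/679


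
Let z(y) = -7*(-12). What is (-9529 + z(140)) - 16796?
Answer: -26241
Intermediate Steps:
z(y) = 84
(-9529 + z(140)) - 16796 = (-9529 + 84) - 16796 = -9445 - 16796 = -26241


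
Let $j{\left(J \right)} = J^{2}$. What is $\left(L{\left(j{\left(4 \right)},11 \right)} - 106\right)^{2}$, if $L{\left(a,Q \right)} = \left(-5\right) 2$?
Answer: $13456$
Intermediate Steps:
$L{\left(a,Q \right)} = -10$
$\left(L{\left(j{\left(4 \right)},11 \right)} - 106\right)^{2} = \left(-10 - 106\right)^{2} = \left(-116\right)^{2} = 13456$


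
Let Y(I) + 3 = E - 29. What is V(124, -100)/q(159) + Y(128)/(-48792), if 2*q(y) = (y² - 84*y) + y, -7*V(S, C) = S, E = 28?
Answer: -4299/1508486 ≈ -0.0028499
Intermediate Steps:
V(S, C) = -S/7
q(y) = y²/2 - 83*y/2 (q(y) = ((y² - 84*y) + y)/2 = (y² - 83*y)/2 = y²/2 - 83*y/2)
Y(I) = -4 (Y(I) = -3 + (28 - 29) = -3 - 1 = -4)
V(124, -100)/q(159) + Y(128)/(-48792) = (-⅐*124)/(((½)*159*(-83 + 159))) - 4/(-48792) = -124/(7*((½)*159*76)) - 4*(-1/48792) = -124/7/6042 + 1/12198 = -124/7*1/6042 + 1/12198 = -62/21147 + 1/12198 = -4299/1508486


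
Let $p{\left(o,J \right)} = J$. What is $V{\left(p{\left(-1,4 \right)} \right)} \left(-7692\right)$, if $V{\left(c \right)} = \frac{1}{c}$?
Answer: $-1923$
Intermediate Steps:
$V{\left(p{\left(-1,4 \right)} \right)} \left(-7692\right) = \frac{1}{4} \left(-7692\right) = -1923$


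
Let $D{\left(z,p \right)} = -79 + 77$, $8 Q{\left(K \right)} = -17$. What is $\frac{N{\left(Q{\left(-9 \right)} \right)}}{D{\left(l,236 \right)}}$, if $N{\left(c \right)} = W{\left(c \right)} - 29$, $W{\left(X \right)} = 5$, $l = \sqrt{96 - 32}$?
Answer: $12$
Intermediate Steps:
$l = 8$ ($l = \sqrt{64} = 8$)
$Q{\left(K \right)} = - \frac{17}{8}$ ($Q{\left(K \right)} = \frac{1}{8} \left(-17\right) = - \frac{17}{8}$)
$N{\left(c \right)} = -24$ ($N{\left(c \right)} = 5 - 29 = -24$)
$D{\left(z,p \right)} = -2$
$\frac{N{\left(Q{\left(-9 \right)} \right)}}{D{\left(l,236 \right)}} = - \frac{24}{-2} = \left(-24\right) \left(- \frac{1}{2}\right) = 12$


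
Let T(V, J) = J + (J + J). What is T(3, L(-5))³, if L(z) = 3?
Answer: 729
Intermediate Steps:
T(V, J) = 3*J (T(V, J) = J + 2*J = 3*J)
T(3, L(-5))³ = (3*3)³ = 9³ = 729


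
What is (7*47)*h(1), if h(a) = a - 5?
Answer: -1316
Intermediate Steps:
h(a) = -5 + a
(7*47)*h(1) = (7*47)*(-5 + 1) = 329*(-4) = -1316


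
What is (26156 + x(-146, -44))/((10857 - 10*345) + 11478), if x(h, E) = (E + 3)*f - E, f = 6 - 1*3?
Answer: 26077/18885 ≈ 1.3808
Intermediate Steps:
f = 3 (f = 6 - 3 = 3)
x(h, E) = 9 + 2*E (x(h, E) = (E + 3)*3 - E = (3 + E)*3 - E = (9 + 3*E) - E = 9 + 2*E)
(26156 + x(-146, -44))/((10857 - 10*345) + 11478) = (26156 + (9 + 2*(-44)))/((10857 - 10*345) + 11478) = (26156 + (9 - 88))/((10857 - 1*3450) + 11478) = (26156 - 79)/((10857 - 3450) + 11478) = 26077/(7407 + 11478) = 26077/18885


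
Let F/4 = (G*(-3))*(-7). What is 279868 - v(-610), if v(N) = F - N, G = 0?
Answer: 279258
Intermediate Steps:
F = 0 (F = 4*((0*(-3))*(-7)) = 4*(0*(-7)) = 4*0 = 0)
v(N) = -N (v(N) = 0 - N = -N)
279868 - v(-610) = 279868 - (-1)*(-610) = 279868 - 1*610 = 279868 - 610 = 279258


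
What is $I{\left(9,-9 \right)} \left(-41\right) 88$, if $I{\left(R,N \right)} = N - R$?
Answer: $64944$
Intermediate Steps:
$I{\left(9,-9 \right)} \left(-41\right) 88 = \left(-9 - 9\right) \left(-41\right) 88 = \left(-18\right) \left(-41\right) 88 = 738 \cdot 88 = 64944$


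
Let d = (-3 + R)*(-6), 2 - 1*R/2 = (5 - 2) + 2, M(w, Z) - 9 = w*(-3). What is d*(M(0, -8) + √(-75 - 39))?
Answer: 486 + 54*I*√114 ≈ 486.0 + 576.56*I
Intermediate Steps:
M(w, Z) = 9 - 3*w (M(w, Z) = 9 + w*(-3) = 9 - 3*w)
R = -6 (R = 4 - 2*((5 - 2) + 2) = 4 - 2*(3 + 2) = 4 - 2*5 = 4 - 10 = -6)
d = 54 (d = (-3 - 6)*(-6) = -9*(-6) = 54)
d*(M(0, -8) + √(-75 - 39)) = 54*((9 - 3*0) + √(-75 - 39)) = 54*((9 + 0) + √(-114)) = 54*(9 + I*√114) = 486 + 54*I*√114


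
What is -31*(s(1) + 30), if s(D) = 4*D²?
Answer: -1054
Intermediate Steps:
-31*(s(1) + 30) = -31*(4*1² + 30) = -31*(4*1 + 30) = -31*(4 + 30) = -31*34 = -1054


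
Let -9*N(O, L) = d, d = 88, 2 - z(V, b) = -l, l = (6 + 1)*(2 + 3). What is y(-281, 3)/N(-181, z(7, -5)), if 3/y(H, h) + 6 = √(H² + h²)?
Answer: -81/3473096 - 27*√78970/6946192 ≈ -0.0011156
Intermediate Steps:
l = 35 (l = 7*5 = 35)
z(V, b) = 37 (z(V, b) = 2 - (-1)*35 = 2 - 1*(-35) = 2 + 35 = 37)
N(O, L) = -88/9 (N(O, L) = -⅑*88 = -88/9)
y(H, h) = 3/(-6 + √(H² + h²))
y(-281, 3)/N(-181, z(7, -5)) = (3/(-6 + √((-281)² + 3²)))/(-88/9) = (3/(-6 + √(78961 + 9)))*(-9/88) = (3/(-6 + √78970))*(-9/88) = -27/(88*(-6 + √78970))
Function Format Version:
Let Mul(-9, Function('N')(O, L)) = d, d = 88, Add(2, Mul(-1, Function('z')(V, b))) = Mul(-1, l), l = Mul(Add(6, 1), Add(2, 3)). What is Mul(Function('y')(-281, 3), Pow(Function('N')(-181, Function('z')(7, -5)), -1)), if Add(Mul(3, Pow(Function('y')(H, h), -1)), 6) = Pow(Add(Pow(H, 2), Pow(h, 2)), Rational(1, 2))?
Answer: Add(Rational(-81, 3473096), Mul(Rational(-27, 6946192), Pow(78970, Rational(1, 2)))) ≈ -0.0011156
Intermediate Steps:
l = 35 (l = Mul(7, 5) = 35)
Function('z')(V, b) = 37 (Function('z')(V, b) = Add(2, Mul(-1, Mul(-1, 35))) = Add(2, Mul(-1, -35)) = Add(2, 35) = 37)
Function('N')(O, L) = Rational(-88, 9) (Function('N')(O, L) = Mul(Rational(-1, 9), 88) = Rational(-88, 9))
Function('y')(H, h) = Mul(3, Pow(Add(-6, Pow(Add(Pow(H, 2), Pow(h, 2)), Rational(1, 2))), -1))
Mul(Function('y')(-281, 3), Pow(Function('N')(-181, Function('z')(7, -5)), -1)) = Mul(Mul(3, Pow(Add(-6, Pow(Add(Pow(-281, 2), Pow(3, 2)), Rational(1, 2))), -1)), Pow(Rational(-88, 9), -1)) = Mul(Mul(3, Pow(Add(-6, Pow(Add(78961, 9), Rational(1, 2))), -1)), Rational(-9, 88)) = Mul(Mul(3, Pow(Add(-6, Pow(78970, Rational(1, 2))), -1)), Rational(-9, 88)) = Mul(Rational(-27, 88), Pow(Add(-6, Pow(78970, Rational(1, 2))), -1))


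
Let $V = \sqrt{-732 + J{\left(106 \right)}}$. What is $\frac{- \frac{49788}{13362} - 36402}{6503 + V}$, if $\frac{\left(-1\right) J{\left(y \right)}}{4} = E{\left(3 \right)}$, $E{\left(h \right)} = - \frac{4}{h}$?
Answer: $- \frac{1581702943968}{282537723989} + \frac{162151104 i \sqrt{1635}}{282537723989} \approx -5.5982 + 0.023206 i$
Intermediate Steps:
$J{\left(y \right)} = \frac{16}{3}$ ($J{\left(y \right)} = - 4 \left(- \frac{4}{3}\right) = - 4 \left(\left(-4\right) \frac{1}{3}\right) = \left(-4\right) \left(- \frac{4}{3}\right) = \frac{16}{3}$)
$V = \frac{2 i \sqrt{1635}}{3}$ ($V = \sqrt{-732 + \frac{16}{3}} = \sqrt{- \frac{2180}{3}} = \frac{2 i \sqrt{1635}}{3} \approx 26.957 i$)
$\frac{- \frac{49788}{13362} - 36402}{6503 + V} = \frac{- \frac{49788}{13362} - 36402}{6503 + \frac{2 i \sqrt{1635}}{3}} = \frac{\left(-49788\right) \frac{1}{13362} - 36402}{6503 + \frac{2 i \sqrt{1635}}{3}} = \frac{- \frac{8298}{2227} - 36402}{6503 + \frac{2 i \sqrt{1635}}{3}} = - \frac{81075552}{2227 \left(6503 + \frac{2 i \sqrt{1635}}{3}\right)}$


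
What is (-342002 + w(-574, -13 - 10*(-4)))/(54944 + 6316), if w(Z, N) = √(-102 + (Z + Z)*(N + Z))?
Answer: -171001/30630 + √627854/61260 ≈ -5.5699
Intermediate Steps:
w(Z, N) = √(-102 + 2*Z*(N + Z)) (w(Z, N) = √(-102 + (2*Z)*(N + Z)) = √(-102 + 2*Z*(N + Z)))
(-342002 + w(-574, -13 - 10*(-4)))/(54944 + 6316) = (-342002 + √(-102 + 2*(-574)² + 2*(-13 - 10*(-4))*(-574)))/(54944 + 6316) = (-342002 + √(-102 + 2*329476 + 2*(-13 + 40)*(-574)))/61260 = (-342002 + √(-102 + 658952 + 2*27*(-574)))*(1/61260) = (-342002 + √(-102 + 658952 - 30996))*(1/61260) = (-342002 + √627854)*(1/61260) = -171001/30630 + √627854/61260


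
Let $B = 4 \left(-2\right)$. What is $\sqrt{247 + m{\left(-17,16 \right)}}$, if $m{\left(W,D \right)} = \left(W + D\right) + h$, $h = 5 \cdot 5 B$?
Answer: $\sqrt{46} \approx 6.7823$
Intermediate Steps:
$B = -8$
$h = -200$ ($h = 5 \cdot 5 \left(-8\right) = 25 \left(-8\right) = -200$)
$m{\left(W,D \right)} = -200 + D + W$ ($m{\left(W,D \right)} = \left(W + D\right) - 200 = \left(D + W\right) - 200 = -200 + D + W$)
$\sqrt{247 + m{\left(-17,16 \right)}} = \sqrt{247 - 201} = \sqrt{46}$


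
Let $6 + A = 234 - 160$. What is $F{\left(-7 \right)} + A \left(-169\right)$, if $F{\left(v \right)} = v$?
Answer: $-11499$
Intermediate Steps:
$A = 68$ ($A = -6 + \left(234 - 160\right) = -6 + 74 = 68$)
$F{\left(-7 \right)} + A \left(-169\right) = -7 + 68 \left(-169\right) = -7 - 11492 = -11499$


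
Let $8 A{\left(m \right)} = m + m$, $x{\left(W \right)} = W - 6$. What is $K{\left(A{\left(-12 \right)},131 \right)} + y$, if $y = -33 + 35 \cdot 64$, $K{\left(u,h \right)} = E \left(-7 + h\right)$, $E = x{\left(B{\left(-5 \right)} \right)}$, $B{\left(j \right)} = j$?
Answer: $843$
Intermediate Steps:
$x{\left(W \right)} = -6 + W$ ($x{\left(W \right)} = W - 6 = -6 + W$)
$A{\left(m \right)} = \frac{m}{4}$ ($A{\left(m \right)} = \frac{m + m}{8} = \frac{2 m}{8} = \frac{m}{4}$)
$E = -11$ ($E = -6 - 5 = -11$)
$K{\left(u,h \right)} = 77 - 11 h$ ($K{\left(u,h \right)} = - 11 \left(-7 + h\right) = 77 - 11 h$)
$y = 2207$ ($y = -33 + 2240 = 2207$)
$K{\left(A{\left(-12 \right)},131 \right)} + y = \left(77 - 1441\right) + 2207 = -1364 + 2207 = 843$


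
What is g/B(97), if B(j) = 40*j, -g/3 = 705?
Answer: -423/776 ≈ -0.54510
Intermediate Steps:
g = -2115 (g = -3*705 = -2115)
g/B(97) = -2115/(40*97) = -2115/3880 = -2115*1/3880 = -423/776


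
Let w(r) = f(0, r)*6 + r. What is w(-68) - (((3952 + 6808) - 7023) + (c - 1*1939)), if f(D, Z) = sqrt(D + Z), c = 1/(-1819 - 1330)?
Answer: -5876033/3149 + 12*I*sqrt(17) ≈ -1866.0 + 49.477*I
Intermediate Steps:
c = -1/3149 (c = 1/(-3149) = -1/3149 ≈ -0.00031756)
w(r) = r + 6*sqrt(r) (w(r) = sqrt(0 + r)*6 + r = sqrt(r)*6 + r = 6*sqrt(r) + r = r + 6*sqrt(r))
w(-68) - (((3952 + 6808) - 7023) + (c - 1*1939)) = (-68 + 6*sqrt(-68)) - (((3952 + 6808) - 7023) + (-1/3149 - 1*1939)) = (-68 + 6*(2*I*sqrt(17))) - ((10760 - 7023) + (-1/3149 - 1939)) = (-68 + 12*I*sqrt(17)) - (3737 - 6105912/3149) = (-68 + 12*I*sqrt(17)) - 1*5661901/3149 = (-68 + 12*I*sqrt(17)) - 5661901/3149 = -5876033/3149 + 12*I*sqrt(17)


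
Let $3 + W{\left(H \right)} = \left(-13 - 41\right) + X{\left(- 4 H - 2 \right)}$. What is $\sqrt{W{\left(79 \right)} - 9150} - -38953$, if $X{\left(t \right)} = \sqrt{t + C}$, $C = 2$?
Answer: $38953 + \sqrt{-9207 + 2 i \sqrt{79}} \approx 38953.0 + 95.953 i$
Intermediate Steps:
$X{\left(t \right)} = \sqrt{2 + t}$ ($X{\left(t \right)} = \sqrt{t + 2} = \sqrt{2 + t}$)
$W{\left(H \right)} = -57 + 2 \sqrt{- H}$ ($W{\left(H \right)} = -3 + \left(\left(-13 - 41\right) + \sqrt{2 - \left(2 + 4 H\right)}\right) = -3 + \left(-54 + \sqrt{2 - \left(2 + 4 H\right)}\right) = -3 + \left(-54 + \sqrt{- 4 H}\right) = -3 + \left(-54 + 2 \sqrt{- H}\right) = -57 + 2 \sqrt{- H}$)
$\sqrt{W{\left(79 \right)} - 9150} - -38953 = \sqrt{\left(-57 + 2 \sqrt{\left(-1\right) 79}\right) - 9150} - -38953 = \sqrt{\left(-57 + 2 \sqrt{-79}\right) - 9150} + 38953 = \sqrt{\left(-57 + 2 i \sqrt{79}\right) - 9150} + 38953 = \sqrt{-9207 + 2 i \sqrt{79}} + 38953 = 38953 + \sqrt{-9207 + 2 i \sqrt{79}}$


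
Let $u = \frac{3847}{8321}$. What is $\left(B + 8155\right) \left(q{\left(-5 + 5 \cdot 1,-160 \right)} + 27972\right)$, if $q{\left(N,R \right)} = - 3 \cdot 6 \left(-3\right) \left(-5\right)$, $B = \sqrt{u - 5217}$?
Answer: $225909810 + \frac{27702 i \sqrt{361188066010}}{8321} \approx 2.2591 \cdot 10^{8} + 2.0008 \cdot 10^{6} i$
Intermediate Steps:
$u = \frac{3847}{8321}$ ($u = 3847 \cdot \frac{1}{8321} = \frac{3847}{8321} \approx 0.46232$)
$B = \frac{i \sqrt{361188066010}}{8321}$ ($B = \sqrt{\frac{3847}{8321} - 5217} = \sqrt{- \frac{43406810}{8321}} = \frac{i \sqrt{361188066010}}{8321} \approx 72.226 i$)
$q{\left(N,R \right)} = -270$ ($q{\left(N,R \right)} = \left(-3\right) \left(-18\right) \left(-5\right) = 54 \left(-5\right) = -270$)
$\left(B + 8155\right) \left(q{\left(-5 + 5 \cdot 1,-160 \right)} + 27972\right) = \left(\frac{i \sqrt{361188066010}}{8321} + 8155\right) \left(-270 + 27972\right) = \left(8155 + \frac{i \sqrt{361188066010}}{8321}\right) 27702 = 225909810 + \frac{27702 i \sqrt{361188066010}}{8321}$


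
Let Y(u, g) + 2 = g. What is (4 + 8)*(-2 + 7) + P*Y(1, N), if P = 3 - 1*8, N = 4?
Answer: 50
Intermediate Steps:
Y(u, g) = -2 + g
P = -5 (P = 3 - 8 = -5)
(4 + 8)*(-2 + 7) + P*Y(1, N) = (4 + 8)*(-2 + 7) - 5*(-2 + 4) = 12*5 - 5*2 = 60 - 10 = 50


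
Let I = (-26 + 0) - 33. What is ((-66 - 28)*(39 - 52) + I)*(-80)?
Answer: -93040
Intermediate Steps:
I = -59 (I = -26 - 33 = -59)
((-66 - 28)*(39 - 52) + I)*(-80) = ((-66 - 28)*(39 - 52) - 59)*(-80) = (-94*(-13) - 59)*(-80) = (1222 - 59)*(-80) = 1163*(-80) = -93040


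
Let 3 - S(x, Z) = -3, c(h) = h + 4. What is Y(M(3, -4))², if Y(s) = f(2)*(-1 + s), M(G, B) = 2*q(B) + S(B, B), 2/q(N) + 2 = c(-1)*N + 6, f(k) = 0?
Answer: 0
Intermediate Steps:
c(h) = 4 + h
S(x, Z) = 6 (S(x, Z) = 3 - 1*(-3) = 3 + 3 = 6)
q(N) = 2/(4 + 3*N) (q(N) = 2/(-2 + ((4 - 1)*N + 6)) = 2/(-2 + (3*N + 6)) = 2/(-2 + (6 + 3*N)) = 2/(4 + 3*N))
M(G, B) = 6 + 4/(4 + 3*B) (M(G, B) = 2*(2/(4 + 3*B)) + 6 = 4/(4 + 3*B) + 6 = 6 + 4/(4 + 3*B))
Y(s) = 0 (Y(s) = 0*(-1 + s) = 0)
Y(M(3, -4))² = 0² = 0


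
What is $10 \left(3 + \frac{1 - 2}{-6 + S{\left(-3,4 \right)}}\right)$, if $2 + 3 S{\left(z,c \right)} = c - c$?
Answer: $\frac{63}{2} \approx 31.5$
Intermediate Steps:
$S{\left(z,c \right)} = - \frac{2}{3}$ ($S{\left(z,c \right)} = - \frac{2}{3} + \frac{c - c}{3} = - \frac{2}{3} + \frac{1}{3} \cdot 0 = - \frac{2}{3} + 0 = - \frac{2}{3}$)
$10 \left(3 + \frac{1 - 2}{-6 + S{\left(-3,4 \right)}}\right) = 10 \left(3 + \frac{1 - 2}{-6 - \frac{2}{3}}\right) = 10 \left(3 - \frac{1}{- \frac{20}{3}}\right) = 10 \left(3 - - \frac{3}{20}\right) = 10 \left(3 + \frac{3}{20}\right) = 10 \cdot \frac{63}{20} = \frac{63}{2}$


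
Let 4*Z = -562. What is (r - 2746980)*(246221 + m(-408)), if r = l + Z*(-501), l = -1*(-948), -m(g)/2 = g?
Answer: -1321964898471/2 ≈ -6.6098e+11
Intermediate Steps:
m(g) = -2*g
l = 948
Z = -281/2 (Z = (¼)*(-562) = -281/2 ≈ -140.50)
r = 142677/2 (r = 948 - 281/2*(-501) = 948 + 140781/2 = 142677/2 ≈ 71339.)
(r - 2746980)*(246221 + m(-408)) = (142677/2 - 2746980)*(246221 - 2*(-408)) = -5351283*(246221 + 816)/2 = -5351283/2*247037 = -1321964898471/2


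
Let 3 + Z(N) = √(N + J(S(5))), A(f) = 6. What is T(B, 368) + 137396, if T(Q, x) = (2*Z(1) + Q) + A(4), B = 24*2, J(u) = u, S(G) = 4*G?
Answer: 137444 + 2*√21 ≈ 1.3745e+5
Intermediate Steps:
Z(N) = -3 + √(20 + N) (Z(N) = -3 + √(N + 4*5) = -3 + √(N + 20) = -3 + √(20 + N))
B = 48
T(Q, x) = Q + 2*√21 (T(Q, x) = (2*(-3 + √(20 + 1)) + Q) + 6 = (2*(-3 + √21) + Q) + 6 = ((-6 + 2*√21) + Q) + 6 = (-6 + Q + 2*√21) + 6 = Q + 2*√21)
T(B, 368) + 137396 = (48 + 2*√21) + 137396 = 137444 + 2*√21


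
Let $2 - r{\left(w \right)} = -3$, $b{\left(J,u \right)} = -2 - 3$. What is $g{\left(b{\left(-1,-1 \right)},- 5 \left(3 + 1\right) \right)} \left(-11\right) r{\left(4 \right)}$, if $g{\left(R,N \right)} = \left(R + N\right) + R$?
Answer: $1650$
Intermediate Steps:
$b{\left(J,u \right)} = -5$ ($b{\left(J,u \right)} = -2 - 3 = -5$)
$r{\left(w \right)} = 5$ ($r{\left(w \right)} = 2 - -3 = 2 + 3 = 5$)
$g{\left(R,N \right)} = N + 2 R$ ($g{\left(R,N \right)} = \left(N + R\right) + R = N + 2 R$)
$g{\left(b{\left(-1,-1 \right)},- 5 \left(3 + 1\right) \right)} \left(-11\right) r{\left(4 \right)} = \left(- 5 \left(3 + 1\right) + 2 \left(-5\right)\right) \left(-11\right) 5 = \left(\left(-5\right) 4 - 10\right) \left(-11\right) 5 = \left(-20 - 10\right) \left(-11\right) 5 = \left(-30\right) \left(-11\right) 5 = 330 \cdot 5 = 1650$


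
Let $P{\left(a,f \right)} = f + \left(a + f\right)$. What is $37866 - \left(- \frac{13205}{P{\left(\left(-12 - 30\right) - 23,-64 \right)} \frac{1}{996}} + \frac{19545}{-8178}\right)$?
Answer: $- \frac{15929601097}{526118} \approx -30278.0$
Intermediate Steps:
$P{\left(a,f \right)} = a + 2 f$
$37866 - \left(- \frac{13205}{P{\left(\left(-12 - 30\right) - 23,-64 \right)} \frac{1}{996}} + \frac{19545}{-8178}\right) = 37866 - \left(- \frac{13205}{\left(\left(\left(-12 - 30\right) - 23\right) + 2 \left(-64\right)\right) \frac{1}{996}} + \frac{19545}{-8178}\right) = 37866 - \left(- \frac{13205}{\left(\left(-42 - 23\right) - 128\right) \frac{1}{996}} + 19545 \left(- \frac{1}{8178}\right)\right) = 37866 - \left(- \frac{13205}{\left(-65 - 128\right) \frac{1}{996}} - \frac{6515}{2726}\right) = 37866 - \left(- \frac{13205}{\left(-193\right) \frac{1}{996}} - \frac{6515}{2726}\right) = 37866 - \left(- \frac{13205}{- \frac{193}{996}} - \frac{6515}{2726}\right) = 37866 - \left(\left(-13205\right) \left(- \frac{996}{193}\right) - \frac{6515}{2726}\right) = 37866 - \left(\frac{13152180}{193} - \frac{6515}{2726}\right) = 37866 - \frac{35851585285}{526118} = - \frac{15929601097}{526118}$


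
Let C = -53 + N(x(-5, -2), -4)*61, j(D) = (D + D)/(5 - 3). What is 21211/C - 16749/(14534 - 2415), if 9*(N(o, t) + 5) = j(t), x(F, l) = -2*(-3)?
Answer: -2371557015/42004454 ≈ -56.460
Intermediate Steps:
x(F, l) = 6
j(D) = D (j(D) = (2*D)/2 = (2*D)*(½) = D)
N(o, t) = -5 + t/9
C = -3466/9 (C = -53 + (-5 + (⅑)*(-4))*61 = -53 + (-5 - 4/9)*61 = -53 - 49/9*61 = -53 - 2989/9 = -3466/9 ≈ -385.11)
21211/C - 16749/(14534 - 2415) = 21211/(-3466/9) - 16749/(14534 - 2415) = 21211*(-9/3466) - 16749/12119 = -190899/3466 - 16749*1/12119 = -190899/3466 - 16749/12119 = -2371557015/42004454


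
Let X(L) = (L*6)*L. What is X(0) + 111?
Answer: 111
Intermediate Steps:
X(L) = 6*L² (X(L) = (6*L)*L = 6*L²)
X(0) + 111 = 6*0² + 111 = 6*0 + 111 = 0 + 111 = 111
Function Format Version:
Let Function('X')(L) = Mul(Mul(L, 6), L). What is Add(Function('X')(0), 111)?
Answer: 111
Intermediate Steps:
Function('X')(L) = Mul(6, Pow(L, 2)) (Function('X')(L) = Mul(Mul(6, L), L) = Mul(6, Pow(L, 2)))
Add(Function('X')(0), 111) = Add(Mul(6, Pow(0, 2)), 111) = Add(Mul(6, 0), 111) = Add(0, 111) = 111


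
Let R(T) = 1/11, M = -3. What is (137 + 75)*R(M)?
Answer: 212/11 ≈ 19.273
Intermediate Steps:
R(T) = 1/11
(137 + 75)*R(M) = (137 + 75)*(1/11) = 212*(1/11) = 212/11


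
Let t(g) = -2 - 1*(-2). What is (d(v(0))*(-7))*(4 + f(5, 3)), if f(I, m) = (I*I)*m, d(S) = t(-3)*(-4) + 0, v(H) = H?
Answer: 0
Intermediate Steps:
t(g) = 0 (t(g) = -2 + 2 = 0)
d(S) = 0 (d(S) = 0*(-4) + 0 = 0 + 0 = 0)
f(I, m) = m*I² (f(I, m) = I²*m = m*I²)
(d(v(0))*(-7))*(4 + f(5, 3)) = (0*(-7))*(4 + 3*5²) = 0*(4 + 3*25) = 0*(4 + 75) = 0*79 = 0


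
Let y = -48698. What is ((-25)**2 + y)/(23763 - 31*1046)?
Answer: 48073/8663 ≈ 5.5492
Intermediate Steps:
((-25)**2 + y)/(23763 - 31*1046) = ((-25)**2 - 48698)/(23763 - 31*1046) = (625 - 48698)/(23763 - 32426) = -48073/(-8663) = -48073*(-1/8663) = 48073/8663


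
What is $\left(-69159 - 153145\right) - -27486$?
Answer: $-194818$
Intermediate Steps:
$\left(-69159 - 153145\right) - -27486 = -222304 + \left(-107818 + 135304\right) = -222304 + 27486 = -194818$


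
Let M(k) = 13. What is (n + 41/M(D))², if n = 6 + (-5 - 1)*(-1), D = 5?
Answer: 38809/169 ≈ 229.64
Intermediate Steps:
n = 12 (n = 6 - 6*(-1) = 6 + 6 = 12)
(n + 41/M(D))² = (12 + 41/13)² = (197/13)² = 38809/169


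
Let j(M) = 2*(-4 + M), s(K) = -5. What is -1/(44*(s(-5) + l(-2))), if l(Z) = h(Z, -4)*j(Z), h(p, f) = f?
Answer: -1/1892 ≈ -0.00052854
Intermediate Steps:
j(M) = -8 + 2*M
l(Z) = 32 - 8*Z (l(Z) = -4*(-8 + 2*Z) = 32 - 8*Z)
-1/(44*(s(-5) + l(-2))) = -1/(44*(-5 + (32 - 8*(-2)))) = -1/(44*(-5 + (32 + 16))) = -1/(44*(-5 + 48)) = -1/(44*43) = -1/1892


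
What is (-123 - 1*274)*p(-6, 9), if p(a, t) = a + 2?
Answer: 1588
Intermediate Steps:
p(a, t) = 2 + a
(-123 - 1*274)*p(-6, 9) = (-123 - 1*274)*(2 - 6) = (-123 - 274)*(-4) = -397*(-4) = 1588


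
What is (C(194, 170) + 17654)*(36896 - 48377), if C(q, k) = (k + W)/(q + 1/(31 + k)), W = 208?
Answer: -7904596261548/38995 ≈ -2.0271e+8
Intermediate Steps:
C(q, k) = (208 + k)/(q + 1/(31 + k)) (C(q, k) = (k + 208)/(q + 1/(31 + k)) = (208 + k)/(q + 1/(31 + k)))
(C(194, 170) + 17654)*(36896 - 48377) = ((6448 + 170² + 239*170)/(1 + 31*194 + 170*194) + 17654)*(36896 - 48377) = ((6448 + 28900 + 40630)/(1 + 6014 + 32980) + 17654)*(-11481) = (75978/38995 + 17654)*(-11481) = (688493708/38995)*(-11481) = -7904596261548/38995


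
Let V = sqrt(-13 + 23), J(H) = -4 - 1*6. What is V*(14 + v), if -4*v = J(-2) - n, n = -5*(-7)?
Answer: 101*sqrt(10)/4 ≈ 79.848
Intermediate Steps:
J(H) = -10 (J(H) = -4 - 6 = -10)
n = 35
v = 45/4 (v = -(-10 - 1*35)/4 = -(-10 - 35)/4 = -1/4*(-45) = 45/4 ≈ 11.250)
V = sqrt(10) ≈ 3.1623
V*(14 + v) = sqrt(10)*(14 + 45/4) = sqrt(10)*(101/4) = 101*sqrt(10)/4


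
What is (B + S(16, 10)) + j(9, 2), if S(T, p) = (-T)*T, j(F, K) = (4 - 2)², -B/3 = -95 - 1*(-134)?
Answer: -369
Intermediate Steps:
B = -117 (B = -3*(-95 - 1*(-134)) = -3*(-95 + 134) = -3*39 = -117)
j(F, K) = 4 (j(F, K) = 2² = 4)
S(T, p) = -T²
(B + S(16, 10)) + j(9, 2) = (-117 - 1*16²) + 4 = (-117 - 1*256) + 4 = (-117 - 256) + 4 = -373 + 4 = -369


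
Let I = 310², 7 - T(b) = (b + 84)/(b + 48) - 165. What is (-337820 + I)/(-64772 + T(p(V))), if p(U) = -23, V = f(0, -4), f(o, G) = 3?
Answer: 6043000/1615061 ≈ 3.7417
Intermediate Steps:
V = 3
T(b) = 172 - (84 + b)/(48 + b) (T(b) = 7 - ((b + 84)/(b + 48) - 165) = 7 - ((84 + b)/(48 + b) - 165) = 7 - (-165 + (84 + b)/(48 + b)) = 7 + (165 - (84 + b)/(48 + b)) = 172 - (84 + b)/(48 + b))
I = 96100
(-337820 + I)/(-64772 + T(p(V))) = (-337820 + 96100)/(-64772 + 9*(908 + 19*(-23))/(48 - 23)) = -241720/(-64772 + 9*(908 - 437)/25) = -241720/(-64772 + 9*(1/25)*471) = -241720/(-64772 + 4239/25) = -241720/(-1615061/25) = -241720*(-25/1615061) = 6043000/1615061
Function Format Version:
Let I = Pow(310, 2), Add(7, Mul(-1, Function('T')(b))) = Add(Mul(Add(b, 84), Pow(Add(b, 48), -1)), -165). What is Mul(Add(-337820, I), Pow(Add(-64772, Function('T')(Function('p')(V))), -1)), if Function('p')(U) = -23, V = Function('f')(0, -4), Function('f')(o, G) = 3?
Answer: Rational(6043000, 1615061) ≈ 3.7417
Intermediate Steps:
V = 3
Function('T')(b) = Add(172, Mul(-1, Pow(Add(48, b), -1), Add(84, b))) (Function('T')(b) = Add(7, Mul(-1, Add(Mul(Add(b, 84), Pow(Add(b, 48), -1)), -165))) = Add(7, Mul(-1, Add(Mul(Add(84, b), Pow(Add(48, b), -1)), -165))) = Add(7, Mul(-1, Add(Mul(Pow(Add(48, b), -1), Add(84, b)), -165))) = Add(7, Mul(-1, Add(-165, Mul(Pow(Add(48, b), -1), Add(84, b))))) = Add(7, Add(165, Mul(-1, Pow(Add(48, b), -1), Add(84, b)))) = Add(172, Mul(-1, Pow(Add(48, b), -1), Add(84, b))))
I = 96100
Mul(Add(-337820, I), Pow(Add(-64772, Function('T')(Function('p')(V))), -1)) = Mul(Add(-337820, 96100), Pow(Add(-64772, Mul(9, Pow(Add(48, -23), -1), Add(908, Mul(19, -23)))), -1)) = Mul(-241720, Pow(Add(-64772, Mul(9, Pow(25, -1), Add(908, -437))), -1)) = Mul(-241720, Pow(Add(-64772, Mul(9, Rational(1, 25), 471)), -1)) = Mul(-241720, Pow(Add(-64772, Rational(4239, 25)), -1)) = Mul(-241720, Pow(Rational(-1615061, 25), -1)) = Mul(-241720, Rational(-25, 1615061)) = Rational(6043000, 1615061)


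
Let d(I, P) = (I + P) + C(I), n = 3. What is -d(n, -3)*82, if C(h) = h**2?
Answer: -738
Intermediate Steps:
d(I, P) = I + P + I**2 (d(I, P) = (I + P) + I**2 = I + P + I**2)
-d(n, -3)*82 = -(3 - 3 + 3**2)*82 = -(3 - 3 + 9)*82 = -9*82 = -1*738 = -738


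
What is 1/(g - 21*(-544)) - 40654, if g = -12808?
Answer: -56265137/1384 ≈ -40654.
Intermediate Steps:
1/(g - 21*(-544)) - 40654 = 1/(-12808 - 21*(-544)) - 40654 = 1/(-12808 + 11424) - 40654 = 1/(-1384) - 40654 = -1/1384 - 40654 = -56265137/1384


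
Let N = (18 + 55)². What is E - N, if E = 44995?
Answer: 39666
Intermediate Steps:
N = 5329 (N = 73² = 5329)
E - N = 44995 - 1*5329 = 44995 - 5329 = 39666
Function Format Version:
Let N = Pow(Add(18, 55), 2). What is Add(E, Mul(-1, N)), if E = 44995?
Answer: 39666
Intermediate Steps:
N = 5329 (N = Pow(73, 2) = 5329)
Add(E, Mul(-1, N)) = Add(44995, Mul(-1, 5329)) = Add(44995, -5329) = 39666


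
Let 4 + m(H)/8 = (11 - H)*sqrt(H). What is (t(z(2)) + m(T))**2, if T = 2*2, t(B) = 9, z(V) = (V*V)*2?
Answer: 7921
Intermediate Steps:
z(V) = 2*V**2 (z(V) = V**2*2 = 2*V**2)
T = 4
m(H) = -32 + 8*sqrt(H)*(11 - H) (m(H) = -32 + 8*((11 - H)*sqrt(H)) = -32 + 8*(sqrt(H)*(11 - H)) = -32 + 8*sqrt(H)*(11 - H))
(t(z(2)) + m(T))**2 = (9 + (-32 - 8*4**(3/2) + 88*sqrt(4)))**2 = (9 + (-32 - 8*8 + 88*2))**2 = (9 + (-32 - 64 + 176))**2 = (9 + 80)**2 = 89**2 = 7921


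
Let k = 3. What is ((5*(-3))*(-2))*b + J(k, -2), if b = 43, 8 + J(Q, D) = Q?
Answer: 1285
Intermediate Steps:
J(Q, D) = -8 + Q
((5*(-3))*(-2))*b + J(k, -2) = ((5*(-3))*(-2))*43 + (-8 + 3) = -15*(-2)*43 - 5 = 30*43 - 5 = 1290 - 5 = 1285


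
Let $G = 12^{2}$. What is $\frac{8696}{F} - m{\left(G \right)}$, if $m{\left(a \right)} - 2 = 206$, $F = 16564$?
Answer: $- \frac{859154}{4141} \approx -207.48$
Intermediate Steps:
$G = 144$
$m{\left(a \right)} = 208$ ($m{\left(a \right)} = 2 + 206 = 208$)
$\frac{8696}{F} - m{\left(G \right)} = \frac{8696}{16564} - 208 = 8696 \cdot \frac{1}{16564} - 208 = \frac{2174}{4141} - 208 = - \frac{859154}{4141}$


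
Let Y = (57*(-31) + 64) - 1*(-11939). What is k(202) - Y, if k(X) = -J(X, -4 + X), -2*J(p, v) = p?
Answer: -10135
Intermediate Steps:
J(p, v) = -p/2
k(X) = X/2 (k(X) = -(-1)*X/2 = X/2)
Y = 10236 (Y = (-1767 + 64) + 11939 = -1703 + 11939 = 10236)
k(202) - Y = (½)*202 - 1*10236 = 101 - 10236 = -10135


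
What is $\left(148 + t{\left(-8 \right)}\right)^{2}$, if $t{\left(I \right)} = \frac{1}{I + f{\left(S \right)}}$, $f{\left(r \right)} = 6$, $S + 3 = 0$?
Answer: $\frac{87025}{4} \approx 21756.0$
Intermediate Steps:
$S = -3$ ($S = -3 + 0 = -3$)
$t{\left(I \right)} = \frac{1}{6 + I}$ ($t{\left(I \right)} = \frac{1}{I + 6} = \frac{1}{6 + I}$)
$\left(148 + t{\left(-8 \right)}\right)^{2} = \left(148 + \frac{1}{6 - 8}\right)^{2} = \left(148 + \frac{1}{-2}\right)^{2} = \left(148 - \frac{1}{2}\right)^{2} = \left(\frac{295}{2}\right)^{2} = \frac{87025}{4}$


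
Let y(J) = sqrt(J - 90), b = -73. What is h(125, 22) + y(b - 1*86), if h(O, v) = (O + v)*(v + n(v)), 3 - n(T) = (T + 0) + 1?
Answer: 294 + I*sqrt(249) ≈ 294.0 + 15.78*I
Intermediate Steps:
n(T) = 2 - T (n(T) = 3 - ((T + 0) + 1) = 3 - (T + 1) = 3 - (1 + T) = 3 + (-1 - T) = 2 - T)
h(O, v) = 2*O + 2*v (h(O, v) = (O + v)*(v + (2 - v)) = (O + v)*2 = 2*O + 2*v)
y(J) = sqrt(-90 + J)
h(125, 22) + y(b - 1*86) = (2*125 + 2*22) + sqrt(-90 + (-73 - 1*86)) = (250 + 44) + sqrt(-90 + (-73 - 86)) = 294 + sqrt(-90 - 159) = 294 + sqrt(-249) = 294 + I*sqrt(249)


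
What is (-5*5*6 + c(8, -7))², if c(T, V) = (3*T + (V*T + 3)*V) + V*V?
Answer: 86436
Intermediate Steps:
c(T, V) = V² + 3*T + V*(3 + T*V) (c(T, V) = (3*T + (T*V + 3)*V) + V² = (3*T + (3 + T*V)*V) + V² = (3*T + V*(3 + T*V)) + V² = V² + 3*T + V*(3 + T*V))
(-5*5*6 + c(8, -7))² = (-5*5*6 + ((-7)² + 3*8 + 3*(-7) + 8*(-7)²))² = (-25*6 + (49 + 24 - 21 + 8*49))² = (-150 + (49 + 24 - 21 + 392))² = (-150 + 444)² = 294² = 86436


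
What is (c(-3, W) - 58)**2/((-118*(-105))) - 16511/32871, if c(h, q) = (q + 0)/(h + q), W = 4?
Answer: -18119909/67878615 ≈ -0.26695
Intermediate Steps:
c(h, q) = q/(h + q)
(c(-3, W) - 58)**2/((-118*(-105))) - 16511/32871 = (4/(-3 + 4) - 58)**2/((-118*(-105))) - 16511/32871 = (4/1 - 58)**2/12390 - 16511*1/32871 = (4*1 - 58)**2*(1/12390) - 16511/32871 = (4 - 58)**2*(1/12390) - 16511/32871 = (-54)**2*(1/12390) - 16511/32871 = 2916*(1/12390) - 16511/32871 = 486/2065 - 16511/32871 = -18119909/67878615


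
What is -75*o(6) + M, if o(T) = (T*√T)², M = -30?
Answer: -16230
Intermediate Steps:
o(T) = T³ (o(T) = (T^(3/2))² = T³)
-75*o(6) + M = -75*6³ - 30 = -75*216 - 30 = -16200 - 30 = -16230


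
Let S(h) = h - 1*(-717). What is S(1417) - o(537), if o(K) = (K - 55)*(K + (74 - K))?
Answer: -33534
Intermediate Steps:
S(h) = 717 + h (S(h) = h + 717 = 717 + h)
o(K) = -4070 + 74*K (o(K) = (-55 + K)*74 = -4070 + 74*K)
S(1417) - o(537) = (717 + 1417) - (-4070 + 74*537) = 2134 - (-4070 + 39738) = 2134 - 1*35668 = 2134 - 35668 = -33534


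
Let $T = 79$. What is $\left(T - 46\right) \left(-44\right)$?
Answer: $-1452$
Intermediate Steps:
$\left(T - 46\right) \left(-44\right) = \left(79 - 46\right) \left(-44\right) = 33 \left(-44\right) = -1452$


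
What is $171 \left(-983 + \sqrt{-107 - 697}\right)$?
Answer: $-168093 + 342 i \sqrt{201} \approx -1.6809 \cdot 10^{5} + 4848.7 i$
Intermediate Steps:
$171 \left(-983 + \sqrt{-107 - 697}\right) = 171 \left(-983 + \sqrt{-804}\right) = 171 \left(-983 + 2 i \sqrt{201}\right) = -168093 + 342 i \sqrt{201}$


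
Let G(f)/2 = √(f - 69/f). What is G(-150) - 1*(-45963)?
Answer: 45963 + I*√14954/5 ≈ 45963.0 + 24.457*I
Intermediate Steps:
G(f) = 2*√(f - 69/f)
G(-150) - 1*(-45963) = 2*√(-150 - 69/(-150)) - 1*(-45963) = 2*√(-150 - 69*(-1/150)) + 45963 = 2*√(-150 + 23/50) + 45963 = 2*√(-7477/50) + 45963 = 2*(I*√14954/10) + 45963 = I*√14954/5 + 45963 = 45963 + I*√14954/5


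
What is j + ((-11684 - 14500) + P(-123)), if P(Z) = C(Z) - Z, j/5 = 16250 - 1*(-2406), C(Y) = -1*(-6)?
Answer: 67225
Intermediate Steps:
C(Y) = 6
j = 93280 (j = 5*(16250 - 1*(-2406)) = 5*(16250 + 2406) = 5*18656 = 93280)
P(Z) = 6 - Z
j + ((-11684 - 14500) + P(-123)) = 93280 + ((-11684 - 14500) + (6 - 1*(-123))) = 93280 + (-26184 + (6 + 123)) = 93280 + (-26184 + 129) = 93280 - 26055 = 67225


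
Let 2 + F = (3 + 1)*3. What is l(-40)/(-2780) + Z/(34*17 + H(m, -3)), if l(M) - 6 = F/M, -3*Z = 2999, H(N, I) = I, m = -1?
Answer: -6677711/3836400 ≈ -1.7406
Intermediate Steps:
Z = -2999/3 (Z = -⅓*2999 = -2999/3 ≈ -999.67)
F = 10 (F = -2 + (3 + 1)*3 = -2 + 4*3 = -2 + 12 = 10)
l(M) = 6 + 10/M
l(-40)/(-2780) + Z/(34*17 + H(m, -3)) = (6 + 10/(-40))/(-2780) - 2999/(3*(34*17 - 3)) = (6 + 10*(-1/40))*(-1/2780) - 2999/(3*(578 - 3)) = (6 - ¼)*(-1/2780) - 2999/3/575 = (23/4)*(-1/2780) - 2999/3*1/575 = -23/11120 - 2999/1725 = -6677711/3836400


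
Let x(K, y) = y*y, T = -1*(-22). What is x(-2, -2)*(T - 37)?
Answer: -60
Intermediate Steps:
T = 22
x(K, y) = y²
x(-2, -2)*(T - 37) = (-2)²*(22 - 37) = 4*(-15) = -60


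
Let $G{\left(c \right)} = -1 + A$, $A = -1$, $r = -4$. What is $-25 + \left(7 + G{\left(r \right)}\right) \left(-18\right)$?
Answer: $-115$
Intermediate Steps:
$G{\left(c \right)} = -2$ ($G{\left(c \right)} = -1 - 1 = -2$)
$-25 + \left(7 + G{\left(r \right)}\right) \left(-18\right) = -25 + \left(7 - 2\right) \left(-18\right) = -25 + 5 \left(-18\right) = -25 - 90 = -115$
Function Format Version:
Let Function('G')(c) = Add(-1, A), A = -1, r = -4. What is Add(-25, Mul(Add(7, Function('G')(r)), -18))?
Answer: -115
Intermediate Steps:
Function('G')(c) = -2 (Function('G')(c) = Add(-1, -1) = -2)
Add(-25, Mul(Add(7, Function('G')(r)), -18)) = Add(-25, Mul(Add(7, -2), -18)) = Add(-25, Mul(5, -18)) = Add(-25, -90) = -115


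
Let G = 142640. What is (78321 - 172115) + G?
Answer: 48846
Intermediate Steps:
(78321 - 172115) + G = (78321 - 172115) + 142640 = -93794 + 142640 = 48846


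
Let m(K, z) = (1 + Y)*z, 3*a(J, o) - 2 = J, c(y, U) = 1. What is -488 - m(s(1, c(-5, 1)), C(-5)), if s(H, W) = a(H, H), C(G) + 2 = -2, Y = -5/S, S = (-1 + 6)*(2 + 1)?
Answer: -1456/3 ≈ -485.33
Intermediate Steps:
a(J, o) = ⅔ + J/3
S = 15 (S = 5*3 = 15)
Y = -⅓ (Y = -5/15 = -5*1/15 = -⅓ ≈ -0.33333)
C(G) = -4 (C(G) = -2 - 2 = -4)
s(H, W) = ⅔ + H/3
m(K, z) = 2*z/3 (m(K, z) = (1 - ⅓)*z = 2*z/3)
-488 - m(s(1, c(-5, 1)), C(-5)) = -488 - 2*(-4)/3 = -488 - 1*(-8/3) = -488 + 8/3 = -1456/3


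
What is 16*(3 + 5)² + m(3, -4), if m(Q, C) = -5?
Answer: 1019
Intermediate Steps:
16*(3 + 5)² + m(3, -4) = 16*(3 + 5)² - 5 = 16*8² - 5 = 16*64 - 5 = 1024 - 5 = 1019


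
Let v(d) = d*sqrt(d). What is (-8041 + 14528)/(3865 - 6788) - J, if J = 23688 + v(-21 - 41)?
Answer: -69246511/2923 + 62*I*sqrt(62) ≈ -23690.0 + 488.19*I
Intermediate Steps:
v(d) = d**(3/2)
J = 23688 - 62*I*sqrt(62) (J = 23688 + (-21 - 41)**(3/2) = 23688 + (-62)**(3/2) = 23688 - 62*I*sqrt(62) ≈ 23688.0 - 488.19*I)
(-8041 + 14528)/(3865 - 6788) - J = (-8041 + 14528)/(3865 - 6788) - (23688 - 62*I*sqrt(62)) = 6487/(-2923) + (-23688 + 62*I*sqrt(62)) = 6487*(-1/2923) + (-23688 + 62*I*sqrt(62)) = -6487/2923 + (-23688 + 62*I*sqrt(62)) = -69246511/2923 + 62*I*sqrt(62)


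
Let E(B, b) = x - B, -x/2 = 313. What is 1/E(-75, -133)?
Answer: -1/551 ≈ -0.0018149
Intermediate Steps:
x = -626 (x = -2*313 = -626)
E(B, b) = -626 - B
1/E(-75, -133) = 1/(-626 - 1*(-75)) = 1/(-626 + 75) = 1/(-551) = -1/551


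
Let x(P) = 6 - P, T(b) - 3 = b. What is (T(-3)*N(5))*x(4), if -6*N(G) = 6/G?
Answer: 0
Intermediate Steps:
T(b) = 3 + b
N(G) = -1/G
(T(-3)*N(5))*x(4) = ((3 - 3)*(-1/5))*(6 - 1*4) = (0*(-1*⅕))*(6 - 4) = (0*(-⅕))*2 = 0*2 = 0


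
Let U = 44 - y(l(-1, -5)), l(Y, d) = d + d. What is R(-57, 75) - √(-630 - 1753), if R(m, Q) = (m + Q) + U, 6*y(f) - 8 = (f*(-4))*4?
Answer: 34 - I*√2383 ≈ 34.0 - 48.816*I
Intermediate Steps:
l(Y, d) = 2*d
y(f) = 4/3 - 8*f/3 (y(f) = 4/3 + ((f*(-4))*4)/6 = 4/3 + (-4*f*4)/6 = 4/3 + (-16*f)/6 = 4/3 - 8*f/3)
U = 16 (U = 44 - (4/3 - 16*(-5)/3) = 44 - (4/3 - 8/3*(-10)) = 44 - (4/3 + 80/3) = 44 - 1*28 = 44 - 28 = 16)
R(m, Q) = 16 + Q + m (R(m, Q) = (m + Q) + 16 = (Q + m) + 16 = 16 + Q + m)
R(-57, 75) - √(-630 - 1753) = (16 + 75 - 57) - √(-630 - 1753) = 34 - √(-2383) = 34 - I*√2383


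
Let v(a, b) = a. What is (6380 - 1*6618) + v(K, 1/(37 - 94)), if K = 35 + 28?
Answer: -175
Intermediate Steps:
K = 63
(6380 - 1*6618) + v(K, 1/(37 - 94)) = (6380 - 1*6618) + 63 = (6380 - 6618) + 63 = -238 + 63 = -175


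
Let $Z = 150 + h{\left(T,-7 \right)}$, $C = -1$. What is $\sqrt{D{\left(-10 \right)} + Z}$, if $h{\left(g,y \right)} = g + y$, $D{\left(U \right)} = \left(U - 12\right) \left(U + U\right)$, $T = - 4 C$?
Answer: $\sqrt{587} \approx 24.228$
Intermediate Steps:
$T = 4$ ($T = \left(-4\right) \left(-1\right) = 4$)
$D{\left(U \right)} = 2 U \left(-12 + U\right)$ ($D{\left(U \right)} = \left(-12 + U\right) 2 U = 2 U \left(-12 + U\right)$)
$Z = 147$ ($Z = 150 + \left(4 - 7\right) = 150 - 3 = 147$)
$\sqrt{D{\left(-10 \right)} + Z} = \sqrt{2 \left(-10\right) \left(-12 - 10\right) + 147} = \sqrt{2 \left(-10\right) \left(-22\right) + 147} = \sqrt{440 + 147} = \sqrt{587}$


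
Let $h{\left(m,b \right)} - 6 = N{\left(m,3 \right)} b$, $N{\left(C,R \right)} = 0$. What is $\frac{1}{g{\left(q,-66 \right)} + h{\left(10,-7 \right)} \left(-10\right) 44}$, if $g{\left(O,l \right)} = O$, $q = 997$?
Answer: $- \frac{1}{1643} \approx -0.00060864$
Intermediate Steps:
$h{\left(m,b \right)} = 6$ ($h{\left(m,b \right)} = 6 + 0 b = 6 + 0 = 6$)
$\frac{1}{g{\left(q,-66 \right)} + h{\left(10,-7 \right)} \left(-10\right) 44} = \frac{1}{997 + 6 \left(-10\right) 44} = \frac{1}{997 - 2640} = \frac{1}{-1643} = - \frac{1}{1643}$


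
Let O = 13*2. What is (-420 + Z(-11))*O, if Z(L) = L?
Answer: -11206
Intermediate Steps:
O = 26
(-420 + Z(-11))*O = (-420 - 11)*26 = -431*26 = -11206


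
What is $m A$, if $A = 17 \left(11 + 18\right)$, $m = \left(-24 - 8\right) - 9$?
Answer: $-20213$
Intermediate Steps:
$m = -41$ ($m = -32 - 9 = -41$)
$A = 493$ ($A = 17 \cdot 29 = 493$)
$m A = \left(-41\right) 493 = -20213$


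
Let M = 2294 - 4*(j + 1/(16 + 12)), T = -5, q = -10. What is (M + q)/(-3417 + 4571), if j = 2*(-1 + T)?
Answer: 16323/8078 ≈ 2.0207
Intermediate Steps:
j = -12 (j = 2*(-1 - 5) = 2*(-6) = -12)
M = 16393/7 (M = 2294 - 4*(-12 + 1/(16 + 12)) = 2294 - 4*(-12 + 1/28) = 2294 - 4*(-335/28) = 2294 + 335/7 = 16393/7 ≈ 2341.9)
(M + q)/(-3417 + 4571) = (16393/7 - 10)/(-3417 + 4571) = (16323/7)/1154 = (16323/7)*(1/1154) = 16323/8078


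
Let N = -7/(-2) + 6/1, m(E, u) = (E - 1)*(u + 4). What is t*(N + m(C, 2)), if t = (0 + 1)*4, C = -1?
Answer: -10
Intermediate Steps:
m(E, u) = (-1 + E)*(4 + u)
t = 4 (t = 1*4 = 4)
N = 19/2 (N = -7*(-½) + 6*1 = 7/2 + 6 = 19/2 ≈ 9.5000)
t*(N + m(C, 2)) = 4*(19/2 + (-4 - 1*2 + 4*(-1) - 1*2)) = 4*(19/2 + (-4 - 2 - 4 - 2)) = 4*(19/2 - 12) = 4*(-5/2) = -10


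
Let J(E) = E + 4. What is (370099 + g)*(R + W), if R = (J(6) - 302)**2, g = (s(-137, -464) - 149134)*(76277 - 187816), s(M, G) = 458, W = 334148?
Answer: 6955336711491756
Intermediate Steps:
J(E) = 4 + E
g = 16583172364 (g = (458 - 149134)*(76277 - 187816) = -148676*(-111539) = 16583172364)
R = 85264 (R = ((4 + 6) - 302)**2 = (10 - 302)**2 = (-292)**2 = 85264)
(370099 + g)*(R + W) = (370099 + 16583172364)*(85264 + 334148) = 16583542463*419412 = 6955336711491756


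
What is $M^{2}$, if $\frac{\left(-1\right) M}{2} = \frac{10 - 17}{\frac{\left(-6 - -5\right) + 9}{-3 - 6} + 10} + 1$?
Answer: $\frac{361}{1681} \approx 0.21475$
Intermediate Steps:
$M = - \frac{19}{41}$ ($M = - 2 \left(\frac{10 - 17}{\frac{\left(-6 - -5\right) + 9}{-3 - 6} + 10} + 1\right) = - 2 \left(- \frac{7}{\frac{\left(-6 + 5\right) + 9}{-9} + 10} + 1\right) = - 2 \left(- \frac{7}{\left(-1 + 9\right) \left(- \frac{1}{9}\right) + 10} + 1\right) = - 2 \left(- \frac{7}{8 \left(- \frac{1}{9}\right) + 10} + 1\right) = - 2 \left(- \frac{7}{- \frac{8}{9} + 10} + 1\right) = - 2 \left(- \frac{7}{\frac{82}{9}} + 1\right) = - 2 \left(\left(-7\right) \frac{9}{82} + 1\right) = - 2 \left(- \frac{63}{82} + 1\right) = \left(-2\right) \frac{19}{82} = - \frac{19}{41} \approx -0.46341$)
$M^{2} = \left(- \frac{19}{41}\right)^{2} = \frac{361}{1681}$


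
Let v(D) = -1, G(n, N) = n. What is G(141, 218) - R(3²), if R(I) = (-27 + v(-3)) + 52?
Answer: 117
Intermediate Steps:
R(I) = 24 (R(I) = (-27 - 1) + 52 = -28 + 52 = 24)
G(141, 218) - R(3²) = 141 - 1*24 = 141 - 24 = 117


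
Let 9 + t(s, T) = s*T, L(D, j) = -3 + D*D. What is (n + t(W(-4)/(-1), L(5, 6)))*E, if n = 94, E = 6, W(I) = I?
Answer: 1038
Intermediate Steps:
L(D, j) = -3 + D**2
t(s, T) = -9 + T*s (t(s, T) = -9 + s*T = -9 + T*s)
(n + t(W(-4)/(-1), L(5, 6)))*E = (94 + (-9 + (-3 + 5**2)*(-4/(-1))))*6 = (94 + (-9 + (-3 + 25)*(-4*(-1))))*6 = (94 + (-9 + 22*4))*6 = (94 + (-9 + 88))*6 = (94 + 79)*6 = 173*6 = 1038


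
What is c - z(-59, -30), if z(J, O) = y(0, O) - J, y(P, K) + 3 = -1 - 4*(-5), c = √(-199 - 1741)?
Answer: -75 + 2*I*√485 ≈ -75.0 + 44.045*I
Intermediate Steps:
c = 2*I*√485 (c = √(-1940) = 2*I*√485 ≈ 44.045*I)
y(P, K) = 16 (y(P, K) = -3 + (-1 - 4*(-5)) = -3 + (-1 + 20) = -3 + 19 = 16)
z(J, O) = 16 - J
c - z(-59, -30) = 2*I*√485 - (16 - 1*(-59)) = 2*I*√485 - (16 + 59) = 2*I*√485 - 1*75 = 2*I*√485 - 75 = -75 + 2*I*√485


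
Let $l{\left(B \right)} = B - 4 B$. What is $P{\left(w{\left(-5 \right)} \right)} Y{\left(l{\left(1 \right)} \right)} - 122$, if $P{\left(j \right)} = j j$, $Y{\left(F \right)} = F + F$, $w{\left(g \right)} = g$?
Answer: $-272$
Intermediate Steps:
$l{\left(B \right)} = - 3 B$
$Y{\left(F \right)} = 2 F$
$P{\left(j \right)} = j^{2}$
$P{\left(w{\left(-5 \right)} \right)} Y{\left(l{\left(1 \right)} \right)} - 122 = \left(-5\right)^{2} \cdot 2 \left(\left(-3\right) 1\right) - 122 = 25 \cdot 2 \left(-3\right) - 122 = 25 \left(-6\right) - 122 = -150 - 122 = -272$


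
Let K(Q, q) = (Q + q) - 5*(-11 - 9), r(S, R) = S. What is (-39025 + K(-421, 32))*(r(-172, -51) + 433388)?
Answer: -17031453824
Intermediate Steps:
K(Q, q) = 100 + Q + q (K(Q, q) = (Q + q) - 5*(-20) = (Q + q) + 100 = 100 + Q + q)
(-39025 + K(-421, 32))*(r(-172, -51) + 433388) = (-39025 + (100 - 421 + 32))*(-172 + 433388) = (-39025 - 289)*433216 = -39314*433216 = -17031453824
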